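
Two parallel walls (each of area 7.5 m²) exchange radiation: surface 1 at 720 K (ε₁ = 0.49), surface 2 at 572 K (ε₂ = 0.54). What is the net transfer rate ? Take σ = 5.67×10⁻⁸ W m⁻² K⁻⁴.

For two large parallel gray plates, q = σ(T₁⁴ − T₂⁴) / (1/ε₁ + 1/ε₂ − 1).
1/ε₁ + 1/ε₂ − 1 = 1/0.49 + 1/0.54 − 1 = 2.893.
T₁⁴ − T₂⁴ = 2.69×10^11 − 1.07×10^11 = 1.62×10^11 K⁴.
q = 5.67×10⁻⁸ × 1.62×10^11 / 2.893 = 3170 W/m².
Q = q·A = 3170 × 7.5 = 23800 W.

Q ≈ 23800 W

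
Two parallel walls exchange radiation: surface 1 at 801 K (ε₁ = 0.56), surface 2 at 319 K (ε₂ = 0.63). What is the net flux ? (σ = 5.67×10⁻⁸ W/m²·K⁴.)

q ≈ 9590 W/m²

For two large parallel gray plates, q = σ(T₁⁴ − T₂⁴) / (1/ε₁ + 1/ε₂ − 1).
1/ε₁ + 1/ε₂ − 1 = 1/0.56 + 1/0.63 − 1 = 2.373.
T₁⁴ − T₂⁴ = 4.12×10^11 − 1.04×10^10 = 4.01×10^11 K⁴.
q = 5.67×10⁻⁸ × 4.01×10^11 / 2.373 = 9590 W/m².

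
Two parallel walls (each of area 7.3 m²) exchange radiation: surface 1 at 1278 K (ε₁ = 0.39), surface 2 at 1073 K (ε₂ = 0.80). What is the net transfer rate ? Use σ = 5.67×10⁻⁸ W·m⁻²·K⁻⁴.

For two large parallel gray plates, q = σ(T₁⁴ − T₂⁴) / (1/ε₁ + 1/ε₂ − 1).
1/ε₁ + 1/ε₂ − 1 = 1/0.39 + 1/0.80 − 1 = 2.814.
T₁⁴ − T₂⁴ = 2.67×10^12 − 1.33×10^12 = 1.34×10^12 K⁴.
q = 5.67×10⁻⁸ × 1.34×10^12 / 2.814 = 27000 W/m².
Q = q·A = 27000 × 7.3 = 1.97×10^5 W.

Q ≈ 1.97×10^5 W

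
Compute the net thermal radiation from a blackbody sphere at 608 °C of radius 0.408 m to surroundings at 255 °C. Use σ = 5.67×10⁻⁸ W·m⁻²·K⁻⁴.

Q ≈ 62200 W

A = 4πr² = 4π × (0.408)² = 2.09 m².
Convert: 608 °C = 881 K; 255 °C = 528 K.
Q = σA(T⁴ − T_s⁴). T⁴ − T_s⁴ = (881)⁴ − (528)⁴ = 6.02×10^11 − 7.77×10^10 = 5.25×10^11 K⁴.
Q = 5.67×10⁻⁸ × 2.09 × 5.25×10^11 = 62200 W.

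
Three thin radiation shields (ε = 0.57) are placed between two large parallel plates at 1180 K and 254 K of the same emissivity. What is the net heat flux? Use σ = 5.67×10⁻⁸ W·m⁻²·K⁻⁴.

Each of the 4 gaps contributes resistance (2/ε − 1) = 2/0.57 − 1 = 2.509; total = 10.04.
q = σ(T₁⁴ − T₂⁴) / 10.04 = 5.67×10⁻⁸ × 1.93×10^12 / 10.04 = 10900 W/m².

q ≈ 10900 W/m²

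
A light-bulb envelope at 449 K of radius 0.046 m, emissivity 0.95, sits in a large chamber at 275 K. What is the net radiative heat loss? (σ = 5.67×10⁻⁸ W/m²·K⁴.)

A = 4πr² = 4π × (0.046)² = 0.0266 m².
Q = εσA(T⁴ − T_s⁴). T⁴ − T_s⁴ = (449)⁴ − (275)⁴ = 4.06×10^10 − 5.72×10^9 = 3.49×10^10 K⁴.
Q = 0.95 × 5.67×10⁻⁸ × 0.0266 × 3.49×10^10 = 50.0 W.

Q ≈ 50.0 W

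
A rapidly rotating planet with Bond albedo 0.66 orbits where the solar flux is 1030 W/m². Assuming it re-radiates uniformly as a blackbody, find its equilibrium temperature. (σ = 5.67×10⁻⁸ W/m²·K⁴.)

T ≈ 198 K

Power absorbed = (1−a)S·πR²; power emitted = 4πR²σT⁴. Equating and cancelling πR²:
T = ((1−a)S / 4σ)^(1/4) = (350 / (4 × 5.67×10⁻⁸))^(1/4) = (1.54×10^9)^(1/4).
T = 198 K.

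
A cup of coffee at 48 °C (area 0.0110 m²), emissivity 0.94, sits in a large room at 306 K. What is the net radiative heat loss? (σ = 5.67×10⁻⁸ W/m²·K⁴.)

Convert: 48 °C = 321 K.
Q = εσA(T⁴ − T_s⁴). T⁴ − T_s⁴ = (321)⁴ − (306)⁴ = 1.06×10^10 − 8.77×10^9 = 1.85×10^9 K⁴.
Q = 0.94 × 5.67×10⁻⁸ × 0.0110 × 1.85×10^9 = 1.08 W.

Q ≈ 1.08 W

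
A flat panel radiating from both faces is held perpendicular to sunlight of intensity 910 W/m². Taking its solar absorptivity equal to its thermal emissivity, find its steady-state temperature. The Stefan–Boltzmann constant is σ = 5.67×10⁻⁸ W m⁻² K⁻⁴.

T ≈ 299 K

Absorbed flux αS = emitted flux 2εσT⁴ per unit area; with α = ε this gives T = (S/2σ)^(1/4).
T = (910 / (2 × 5.67×10⁻⁸))^(1/4) = (8.02×10^9)^(1/4).
T = 299 K.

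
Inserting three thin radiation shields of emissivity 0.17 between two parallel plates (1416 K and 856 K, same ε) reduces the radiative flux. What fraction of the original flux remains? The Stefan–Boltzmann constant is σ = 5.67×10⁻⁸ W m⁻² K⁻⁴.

ratio ≈ 0.250

With N identical shields there are N+1 = 4 gaps in series, each with the same radiative resistance, so the flux falls to 1/(N+1) of its unshielded value.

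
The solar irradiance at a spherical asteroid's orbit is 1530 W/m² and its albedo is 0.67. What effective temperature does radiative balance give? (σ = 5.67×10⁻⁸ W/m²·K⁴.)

T ≈ 217 K

Power absorbed = (1−a)S·πR²; power emitted = 4πR²σT⁴. Equating and cancelling πR²:
T = ((1−a)S / 4σ)^(1/4) = (505 / (4 × 5.67×10⁻⁸))^(1/4) = (2.23×10^9)^(1/4).
T = 217 K.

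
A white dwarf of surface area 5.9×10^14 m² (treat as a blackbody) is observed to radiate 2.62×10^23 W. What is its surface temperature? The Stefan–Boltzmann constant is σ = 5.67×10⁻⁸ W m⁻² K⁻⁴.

T ≈ 9410 K

From P = σAT⁴, T = (P / σA)^(1/4) = (2.62×10^23 / (5.67×10⁻⁸ × 5.90×10^14))^(1/4).
T = (7.83×10^15)^(1/4) = 9410 K.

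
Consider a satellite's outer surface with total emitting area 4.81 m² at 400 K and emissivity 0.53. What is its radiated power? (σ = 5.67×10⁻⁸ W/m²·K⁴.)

P ≈ 3700 W

Stefan–Boltzmann: P = εσAT⁴ = 0.53 × 5.67×10⁻⁸ × 4.81 × (400)⁴ = 0.53 × 5.67×10⁻⁸ × 4.81 × 2.56×10^10.
P = 3700 W.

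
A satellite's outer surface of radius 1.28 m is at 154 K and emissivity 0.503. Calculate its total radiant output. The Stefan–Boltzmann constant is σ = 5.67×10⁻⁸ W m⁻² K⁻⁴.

A = 4πr² = 4π × (1.28)² = 20.6 m².
Stefan–Boltzmann: P = εσAT⁴ = 0.503 × 5.67×10⁻⁸ × 20.6 × (154)⁴ = 0.503 × 5.67×10⁻⁸ × 20.6 × 5.62×10^8.
P = 330 W.

P ≈ 330 W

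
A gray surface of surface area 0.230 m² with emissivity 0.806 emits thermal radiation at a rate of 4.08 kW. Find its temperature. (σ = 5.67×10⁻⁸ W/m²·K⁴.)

T ≈ 789 K

From P = εσAT⁴, T = (P / εσA)^(1/4) = (4080 / (0.806 × 5.67×10⁻⁸ × 0.230))^(1/4).
T = (3.88×10^11)^(1/4) = 789 K.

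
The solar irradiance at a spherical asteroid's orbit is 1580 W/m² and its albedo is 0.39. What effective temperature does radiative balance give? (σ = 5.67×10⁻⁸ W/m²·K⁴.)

T ≈ 255 K

Power absorbed = (1−a)S·πR²; power emitted = 4πR²σT⁴. Equating and cancelling πR²:
T = ((1−a)S / 4σ)^(1/4) = (964 / (4 × 5.67×10⁻⁸))^(1/4) = (4.25×10^9)^(1/4).
T = 255 K.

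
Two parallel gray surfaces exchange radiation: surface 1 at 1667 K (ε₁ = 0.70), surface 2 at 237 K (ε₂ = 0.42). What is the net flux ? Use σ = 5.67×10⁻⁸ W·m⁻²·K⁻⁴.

For two large parallel gray plates, q = σ(T₁⁴ − T₂⁴) / (1/ε₁ + 1/ε₂ − 1).
1/ε₁ + 1/ε₂ − 1 = 1/0.70 + 1/0.42 − 1 = 2.810.
T₁⁴ − T₂⁴ = 7.72×10^12 − 3.15×10^9 = 7.72×10^12 K⁴.
q = 5.67×10⁻⁸ × 7.72×10^12 / 2.810 = 1.56×10^5 W/m².

q ≈ 1.56×10^5 W/m²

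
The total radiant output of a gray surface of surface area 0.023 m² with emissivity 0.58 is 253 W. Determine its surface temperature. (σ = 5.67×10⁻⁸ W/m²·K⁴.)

From P = εσAT⁴, T = (P / εσA)^(1/4) = (253 / (0.58 × 5.67×10⁻⁸ × 0.0230))^(1/4).
T = (3.34×10^11)^(1/4) = 760 K.

T ≈ 760 K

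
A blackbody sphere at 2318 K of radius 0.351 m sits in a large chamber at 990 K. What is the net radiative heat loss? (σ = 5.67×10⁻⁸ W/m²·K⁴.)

A = 4πr² = 4π × (0.351)² = 1.55 m².
Q = σA(T⁴ − T_s⁴). T⁴ − T_s⁴ = (2318)⁴ − (990)⁴ = 2.89×10^13 − 9.61×10^11 = 2.79×10^13 K⁴.
Q = 5.67×10⁻⁸ × 1.55 × 2.79×10^13 = 2.45×10^6 W.

Q ≈ 2.45×10^6 W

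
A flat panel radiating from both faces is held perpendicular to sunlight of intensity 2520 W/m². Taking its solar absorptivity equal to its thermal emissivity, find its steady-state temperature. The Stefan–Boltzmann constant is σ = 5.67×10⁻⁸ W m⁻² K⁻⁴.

Absorbed flux αS = emitted flux 2εσT⁴ per unit area; with α = ε this gives T = (S/2σ)^(1/4).
T = (2520 / (2 × 5.67×10⁻⁸))^(1/4) = (2.22×10^10)^(1/4).
T = 386 K.

T ≈ 386 K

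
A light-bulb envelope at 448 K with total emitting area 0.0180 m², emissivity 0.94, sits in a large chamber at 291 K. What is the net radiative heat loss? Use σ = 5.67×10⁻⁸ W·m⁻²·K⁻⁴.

Q ≈ 31.8 W

Q = εσA(T⁴ − T_s⁴). T⁴ − T_s⁴ = (448)⁴ − (291)⁴ = 4.03×10^10 − 7.17×10^9 = 3.31×10^10 K⁴.
Q = 0.94 × 5.67×10⁻⁸ × 0.0180 × 3.31×10^10 = 31.8 W.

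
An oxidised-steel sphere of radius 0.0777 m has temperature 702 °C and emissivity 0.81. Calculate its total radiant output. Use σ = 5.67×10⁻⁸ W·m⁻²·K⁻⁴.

A = 4πr² = 4π × (0.0777)² = 0.0759 m².
702 °C = 975 K.
P = εσAT⁴ = 0.81 × 5.67×10⁻⁸ × 0.0759 × (975)⁴ = 0.81 × 5.67×10⁻⁸ × 0.0759 × 9.04×10^11.
P = 3150 W.

P ≈ 3150 W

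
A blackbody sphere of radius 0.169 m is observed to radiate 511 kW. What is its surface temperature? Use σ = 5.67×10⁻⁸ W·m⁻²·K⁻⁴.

T ≈ 2240 K

A = 4πr² = 4π × (0.169)² = 0.359 m².
From P = σAT⁴, T = (P / σA)^(1/4) = (5.11×10^5 / (5.67×10⁻⁸ × 0.359))^(1/4).
T = (2.51×10^13)^(1/4) = 2240 K.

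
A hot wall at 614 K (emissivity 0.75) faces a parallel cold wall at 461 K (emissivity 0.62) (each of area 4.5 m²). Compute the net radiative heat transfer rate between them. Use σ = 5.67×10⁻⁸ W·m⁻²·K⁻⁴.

For two large parallel gray plates, q = σ(T₁⁴ − T₂⁴) / (1/ε₁ + 1/ε₂ − 1).
1/ε₁ + 1/ε₂ − 1 = 1/0.75 + 1/0.62 − 1 = 1.946.
T₁⁴ − T₂⁴ = 1.42×10^11 − 4.52×10^10 = 9.70×10^10 K⁴.
q = 5.67×10⁻⁸ × 9.70×10^10 / 1.946 = 2820 W/m².
Q = q·A = 2820 × 4.5 = 12700 W.

Q ≈ 12700 W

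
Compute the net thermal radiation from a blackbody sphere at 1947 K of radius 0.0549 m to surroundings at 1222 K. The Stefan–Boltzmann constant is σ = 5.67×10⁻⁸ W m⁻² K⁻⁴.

A = 4πr² = 4π × (0.0549)² = 0.0379 m².
Q = σA(T⁴ − T_s⁴). T⁴ − T_s⁴ = (1947)⁴ − (1222)⁴ = 1.44×10^13 − 2.23×10^12 = 1.21×10^13 K⁴.
Q = 5.67×10⁻⁸ × 0.0379 × 1.21×10^13 = 26100 W.

Q ≈ 26100 W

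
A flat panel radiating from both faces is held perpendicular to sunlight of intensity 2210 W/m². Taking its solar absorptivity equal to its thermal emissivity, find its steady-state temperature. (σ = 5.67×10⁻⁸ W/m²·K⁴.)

T ≈ 374 K

Absorbed flux αS = emitted flux 2εσT⁴ per unit area; with α = ε this gives T = (S/2σ)^(1/4).
T = (2210 / (2 × 5.67×10⁻⁸))^(1/4) = (1.95×10^10)^(1/4).
T = 374 K.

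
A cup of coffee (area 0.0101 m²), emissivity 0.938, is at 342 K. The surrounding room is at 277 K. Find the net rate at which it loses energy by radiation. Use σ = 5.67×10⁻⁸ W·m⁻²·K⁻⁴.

Q = εσA(T⁴ − T_s⁴). T⁴ − T_s⁴ = (342)⁴ − (277)⁴ = 1.37×10^10 − 5.89×10^9 = 7.79×10^9 K⁴.
Q = 0.938 × 5.67×10⁻⁸ × 0.0101 × 7.79×10^9 = 4.19 W.

Q ≈ 4.19 W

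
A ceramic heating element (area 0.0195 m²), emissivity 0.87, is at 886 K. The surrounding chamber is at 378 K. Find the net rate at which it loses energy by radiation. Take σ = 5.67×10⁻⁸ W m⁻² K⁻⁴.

Q = εσA(T⁴ − T_s⁴). T⁴ − T_s⁴ = (886)⁴ − (378)⁴ = 6.16×10^11 − 2.04×10^10 = 5.96×10^11 K⁴.
Q = 0.87 × 5.67×10⁻⁸ × 0.0195 × 5.96×10^11 = 573 W.

Q ≈ 573 W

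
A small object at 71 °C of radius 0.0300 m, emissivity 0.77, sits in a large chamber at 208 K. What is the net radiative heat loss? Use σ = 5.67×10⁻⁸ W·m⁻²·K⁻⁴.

A = 4πr² = 4π × (0.0300)² = 0.0113 m².
Convert: 71 °C = 344 K.
Q = εσA(T⁴ − T_s⁴). T⁴ − T_s⁴ = (344)⁴ − (208)⁴ = 1.40×10^10 − 1.87×10^9 = 1.21×10^10 K⁴.
Q = 0.77 × 5.67×10⁻⁸ × 0.0113 × 1.21×10^10 = 5.99 W.

Q ≈ 5.99 W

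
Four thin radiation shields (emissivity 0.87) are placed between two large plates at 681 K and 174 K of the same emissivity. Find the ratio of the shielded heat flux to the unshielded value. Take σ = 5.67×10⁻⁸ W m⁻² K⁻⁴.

With N identical shields there are N+1 = 5 gaps in series, each with the same radiative resistance, so the flux falls to 1/(N+1) of its unshielded value.

ratio ≈ 0.200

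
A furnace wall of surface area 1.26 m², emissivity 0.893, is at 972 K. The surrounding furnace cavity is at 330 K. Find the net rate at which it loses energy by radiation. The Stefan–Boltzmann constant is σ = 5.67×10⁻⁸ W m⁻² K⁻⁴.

Q = εσA(T⁴ − T_s⁴). T⁴ − T_s⁴ = (972)⁴ − (330)⁴ = 8.93×10^11 − 1.19×10^10 = 8.81×10^11 K⁴.
Q = 0.893 × 5.67×10⁻⁸ × 1.26 × 8.81×10^11 = 56200 W.

Q ≈ 56200 W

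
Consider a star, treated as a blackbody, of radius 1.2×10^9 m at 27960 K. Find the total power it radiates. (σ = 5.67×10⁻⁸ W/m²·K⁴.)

A = 4πr² = 4π × (1.2×10^9)² = 1.81×10^19 m².
P = σAT⁴ = 5.67×10⁻⁸ × 1.81×10^19 × (27960)⁴ = 5.67×10⁻⁸ × 1.81×10^19 × 6.11×10^17.
P = 6.27×10^29 W.

P ≈ 6.27×10^29 W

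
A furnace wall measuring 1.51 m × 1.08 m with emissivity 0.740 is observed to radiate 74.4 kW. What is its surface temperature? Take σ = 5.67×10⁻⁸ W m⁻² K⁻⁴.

A = 1.51 × 1.08 = 1.63 m².
From P = εσAT⁴, T = (P / εσA)^(1/4) = (74400 / (0.740 × 5.67×10⁻⁸ × 1.63))^(1/4).
T = (1.09×10^12)^(1/4) = 1020 K.

T ≈ 1020 K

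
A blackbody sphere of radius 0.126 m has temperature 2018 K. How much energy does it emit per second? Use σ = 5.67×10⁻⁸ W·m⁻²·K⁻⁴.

A = 4πr² = 4π × (0.126)² = 0.200 m².
P = σAT⁴ = 5.67×10⁻⁸ × 0.200 × (2018)⁴ = 5.67×10⁻⁸ × 0.200 × 1.66×10^13.
P = 1.88×10^5 W.

P ≈ 1.88×10^5 W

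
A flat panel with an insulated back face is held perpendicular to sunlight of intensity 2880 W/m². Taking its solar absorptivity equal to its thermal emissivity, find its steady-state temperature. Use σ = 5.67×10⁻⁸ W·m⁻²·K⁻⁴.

T ≈ 475 K

Absorbed flux αS = emitted flux εσT⁴ (one radiating face); with α = ε, T = (S/σ)^(1/4).
T = (2880 / 5.67×10⁻⁸)^(1/4) = (5.08×10^10)^(1/4).
T = 475 K.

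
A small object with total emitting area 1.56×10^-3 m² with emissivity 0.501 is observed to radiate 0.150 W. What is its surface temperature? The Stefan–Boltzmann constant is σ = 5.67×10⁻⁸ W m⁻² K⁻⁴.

From P = εσAT⁴, T = (P / εσA)^(1/4) = (0.150 / (0.501 × 5.67×10⁻⁸ × 1.56×10^-3))^(1/4).
T = (3.38×10^9)^(1/4) = 241 K.

T ≈ 241 K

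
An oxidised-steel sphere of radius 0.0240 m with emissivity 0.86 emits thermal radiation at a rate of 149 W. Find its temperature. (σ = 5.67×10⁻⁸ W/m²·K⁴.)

A = 4πr² = 4π × (0.0240)² = 7.24×10^-3 m².
From P = εσAT⁴, T = (P / εσA)^(1/4) = (149 / (0.86 × 5.67×10⁻⁸ × 7.24×10^-3))^(1/4).
T = (4.22×10^11)^(1/4) = 806 K.

T ≈ 806 K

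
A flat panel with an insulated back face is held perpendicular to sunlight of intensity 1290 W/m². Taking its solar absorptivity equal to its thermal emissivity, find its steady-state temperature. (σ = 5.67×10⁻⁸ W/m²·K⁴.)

T ≈ 388 K

Absorbed flux αS = emitted flux εσT⁴ (one radiating face); with α = ε, T = (S/σ)^(1/4).
T = (1290 / 5.67×10⁻⁸)^(1/4) = (2.28×10^10)^(1/4).
T = 388 K.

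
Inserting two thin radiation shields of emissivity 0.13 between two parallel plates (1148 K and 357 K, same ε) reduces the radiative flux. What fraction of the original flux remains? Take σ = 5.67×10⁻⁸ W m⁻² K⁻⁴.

With N identical shields there are N+1 = 3 gaps in series, each with the same radiative resistance, so the flux falls to 1/(N+1) of its unshielded value.

ratio ≈ 0.333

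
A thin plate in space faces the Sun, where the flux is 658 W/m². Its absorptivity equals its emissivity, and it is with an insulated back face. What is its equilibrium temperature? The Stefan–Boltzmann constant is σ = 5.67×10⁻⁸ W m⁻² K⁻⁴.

Absorbed flux αS = emitted flux εσT⁴ (one radiating face); with α = ε, T = (S/σ)^(1/4).
T = (658 / 5.67×10⁻⁸)^(1/4) = (1.16×10^10)^(1/4).
T = 328 K.

T ≈ 328 K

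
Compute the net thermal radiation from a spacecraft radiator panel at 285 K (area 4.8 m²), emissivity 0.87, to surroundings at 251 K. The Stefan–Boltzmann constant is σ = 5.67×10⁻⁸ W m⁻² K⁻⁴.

Q = εσA(T⁴ − T_s⁴). T⁴ − T_s⁴ = (285)⁴ − (251)⁴ = 6.60×10^9 − 3.97×10^9 = 2.63×10^9 K⁴.
Q = 0.87 × 5.67×10⁻⁸ × 4.80 × 2.63×10^9 = 622 W.

Q ≈ 622 W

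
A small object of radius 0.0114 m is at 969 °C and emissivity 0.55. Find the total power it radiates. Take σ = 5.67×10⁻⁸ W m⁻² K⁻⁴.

A = 4πr² = 4π × (0.0114)² = 1.63×10^-3 m².
969 °C = 1242 K.
Stefan–Boltzmann: P = εσAT⁴ = 0.55 × 5.67×10⁻⁸ × 1.63×10^-3 × (1242)⁴ = 0.55 × 5.67×10⁻⁸ × 1.63×10^-3 × 2.38×10^12.
P = 121 W.

P ≈ 121 W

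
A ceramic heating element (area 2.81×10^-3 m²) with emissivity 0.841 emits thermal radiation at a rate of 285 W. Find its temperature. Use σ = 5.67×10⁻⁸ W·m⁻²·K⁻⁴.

T ≈ 1210 K

From P = εσAT⁴, T = (P / εσA)^(1/4) = (285 / (0.841 × 5.67×10⁻⁸ × 2.81×10^-3))^(1/4).
T = (2.13×10^12)^(1/4) = 1210 K.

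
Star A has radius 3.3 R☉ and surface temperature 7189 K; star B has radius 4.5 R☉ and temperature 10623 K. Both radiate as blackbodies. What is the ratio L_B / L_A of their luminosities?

L_B/L_A ≈ 8.87

L = 4πR²σT⁴ ∝ R²T⁴, so L_B/L_A = (4.5/3.3)² × (10623/7189)⁴ = 1.86 × 4.77 = 8.87.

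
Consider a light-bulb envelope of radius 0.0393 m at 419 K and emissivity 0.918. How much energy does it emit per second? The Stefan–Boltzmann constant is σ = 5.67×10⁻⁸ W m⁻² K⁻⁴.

A = 4πr² = 4π × (0.0393)² = 0.0194 m².
Stefan–Boltzmann: P = εσAT⁴ = 0.918 × 5.67×10⁻⁸ × 0.0194 × (419)⁴ = 0.918 × 5.67×10⁻⁸ × 0.0194 × 3.08×10^10.
P = 31.1 W.

P ≈ 31.1 W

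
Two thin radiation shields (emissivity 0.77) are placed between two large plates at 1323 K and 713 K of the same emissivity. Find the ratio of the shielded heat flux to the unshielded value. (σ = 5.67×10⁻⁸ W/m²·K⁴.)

With N identical shields there are N+1 = 3 gaps in series, each with the same radiative resistance, so the flux falls to 1/(N+1) of its unshielded value.

ratio ≈ 0.333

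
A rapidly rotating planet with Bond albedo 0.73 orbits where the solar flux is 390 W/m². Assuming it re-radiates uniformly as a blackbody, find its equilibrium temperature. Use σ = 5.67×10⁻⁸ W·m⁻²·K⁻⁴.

Power absorbed = (1−a)S·πR²; power emitted = 4πR²σT⁴. Equating and cancelling πR²:
T = ((1−a)S / 4σ)^(1/4) = (105 / (4 × 5.67×10⁻⁸))^(1/4) = (4.64×10^8)^(1/4).
T = 147 K.

T ≈ 147 K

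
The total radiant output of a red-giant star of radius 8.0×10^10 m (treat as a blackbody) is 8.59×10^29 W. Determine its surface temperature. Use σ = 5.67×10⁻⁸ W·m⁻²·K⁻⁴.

T ≈ 3700 K

A = 4πr² = 4π × (8.0×10^10)² = 8.04×10^22 m².
From P = σAT⁴, T = (P / σA)^(1/4) = (8.59×10^29 / (5.67×10⁻⁸ × 8.04×10^22))^(1/4).
T = (1.88×10^14)^(1/4) = 3700 K.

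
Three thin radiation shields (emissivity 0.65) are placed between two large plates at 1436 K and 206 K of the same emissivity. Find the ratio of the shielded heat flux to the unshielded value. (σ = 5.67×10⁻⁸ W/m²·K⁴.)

With N identical shields there are N+1 = 4 gaps in series, each with the same radiative resistance, so the flux falls to 1/(N+1) of its unshielded value.

ratio ≈ 0.250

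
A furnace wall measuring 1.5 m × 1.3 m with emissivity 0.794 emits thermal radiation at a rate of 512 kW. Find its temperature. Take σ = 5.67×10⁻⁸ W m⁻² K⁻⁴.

A = 1.5 × 1.3 = 1.95 m².
From P = εσAT⁴, T = (P / εσA)^(1/4) = (5.12×10^5 / (0.794 × 5.67×10⁻⁸ × 1.95))^(1/4).
T = (5.83×10^12)^(1/4) = 1550 K.

T ≈ 1550 K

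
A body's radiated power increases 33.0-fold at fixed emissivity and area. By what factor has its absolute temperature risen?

factor ≈ 2.40

P ∝ T⁴ ⇒ T ∝ P^(1/4), so T scales by (33.0)^(1/4) = 2.40.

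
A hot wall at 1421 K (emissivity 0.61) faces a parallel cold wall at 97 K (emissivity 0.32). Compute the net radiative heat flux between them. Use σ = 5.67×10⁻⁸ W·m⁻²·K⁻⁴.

q ≈ 61400 W/m²

For two large parallel gray plates, q = σ(T₁⁴ − T₂⁴) / (1/ε₁ + 1/ε₂ − 1).
1/ε₁ + 1/ε₂ − 1 = 1/0.61 + 1/0.32 − 1 = 3.764.
T₁⁴ − T₂⁴ = 4.08×10^12 − 8.85×10^7 = 4.08×10^12 K⁴.
q = 5.67×10⁻⁸ × 4.08×10^12 / 3.764 = 61400 W/m².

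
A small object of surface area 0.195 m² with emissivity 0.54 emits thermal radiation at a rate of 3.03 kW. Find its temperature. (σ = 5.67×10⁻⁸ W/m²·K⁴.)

From P = εσAT⁴, T = (P / εσA)^(1/4) = (3030 / (0.54 × 5.67×10⁻⁸ × 0.195))^(1/4).
T = (5.07×10^11)^(1/4) = 844 K.

T ≈ 844 K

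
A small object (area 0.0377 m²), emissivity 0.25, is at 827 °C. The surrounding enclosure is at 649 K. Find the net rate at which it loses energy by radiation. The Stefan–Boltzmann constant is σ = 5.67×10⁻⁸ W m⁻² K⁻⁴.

Convert: 827 °C = 1100 K.
Q = εσA(T⁴ − T_s⁴). T⁴ − T_s⁴ = (1100)⁴ − (649)⁴ = 1.46×10^12 − 1.77×10^11 = 1.29×10^12 K⁴.
Q = 0.25 × 5.67×10⁻⁸ × 0.0377 × 1.29×10^12 = 688 W.

Q ≈ 688 W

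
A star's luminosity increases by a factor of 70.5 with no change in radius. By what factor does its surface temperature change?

factor ≈ 2.90

P ∝ T⁴ ⇒ T ∝ P^(1/4), so T scales by (70.5)^(1/4) = 2.90.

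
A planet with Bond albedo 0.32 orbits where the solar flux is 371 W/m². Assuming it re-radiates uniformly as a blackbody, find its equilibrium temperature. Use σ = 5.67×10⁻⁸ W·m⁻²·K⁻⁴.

Power absorbed = (1−a)S·πR²; power emitted = 4πR²σT⁴. Equating and cancelling πR²:
T = ((1−a)S / 4σ)^(1/4) = (252 / (4 × 5.67×10⁻⁸))^(1/4) = (1.11×10^9)^(1/4).
T = 183 K.

T ≈ 183 K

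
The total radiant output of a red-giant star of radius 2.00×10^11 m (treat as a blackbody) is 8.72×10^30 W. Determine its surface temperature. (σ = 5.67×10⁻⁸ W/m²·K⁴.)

A = 4πr² = 4π × (2.00×10^11)² = 5.03×10^23 m².
From P = σAT⁴, T = (P / σA)^(1/4) = (8.72×10^30 / (5.67×10⁻⁸ × 5.03×10^23))^(1/4).
T = (3.06×10^14)^(1/4) = 4180 K.

T ≈ 4180 K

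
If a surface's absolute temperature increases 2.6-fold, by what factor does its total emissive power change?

P ∝ T⁴, so the power scales as (2.6)⁴ = 45.7.

factor ≈ 45.7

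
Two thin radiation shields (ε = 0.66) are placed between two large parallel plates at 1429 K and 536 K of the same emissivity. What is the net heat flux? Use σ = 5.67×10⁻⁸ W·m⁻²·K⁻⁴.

Each of the 3 gaps contributes resistance (2/ε − 1) = 2/0.66 − 1 = 2.030; total = 6.091.
q = σ(T₁⁴ − T₂⁴) / 6.091 = 5.67×10⁻⁸ × 4.09×10^12 / 6.091 = 38000 W/m².

q ≈ 38000 W/m²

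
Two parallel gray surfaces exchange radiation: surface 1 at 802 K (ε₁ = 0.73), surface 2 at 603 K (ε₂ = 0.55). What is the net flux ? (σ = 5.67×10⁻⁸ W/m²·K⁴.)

q ≈ 7290 W/m²

For two large parallel gray plates, q = σ(T₁⁴ − T₂⁴) / (1/ε₁ + 1/ε₂ − 1).
1/ε₁ + 1/ε₂ − 1 = 1/0.73 + 1/0.55 − 1 = 2.188.
T₁⁴ − T₂⁴ = 4.14×10^11 − 1.32×10^11 = 2.81×10^11 K⁴.
q = 5.67×10⁻⁸ × 2.81×10^11 / 2.188 = 7290 W/m².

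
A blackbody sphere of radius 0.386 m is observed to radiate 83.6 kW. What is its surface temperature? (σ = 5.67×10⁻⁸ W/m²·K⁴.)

A = 4πr² = 4π × (0.386)² = 1.87 m².
From P = σAT⁴, T = (P / σA)^(1/4) = (83600 / (5.67×10⁻⁸ × 1.87))^(1/4).
T = (7.87×10^11)^(1/4) = 942 K.

T ≈ 942 K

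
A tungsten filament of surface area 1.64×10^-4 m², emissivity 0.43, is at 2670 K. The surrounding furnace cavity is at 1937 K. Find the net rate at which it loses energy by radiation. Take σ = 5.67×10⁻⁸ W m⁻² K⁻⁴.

Q ≈ 147 W

Q = εσA(T⁴ − T_s⁴). T⁴ − T_s⁴ = (2670)⁴ − (1937)⁴ = 5.08×10^13 − 1.41×10^13 = 3.67×10^13 K⁴.
Q = 0.43 × 5.67×10⁻⁸ × 1.64×10^-4 × 3.67×10^13 = 147 W.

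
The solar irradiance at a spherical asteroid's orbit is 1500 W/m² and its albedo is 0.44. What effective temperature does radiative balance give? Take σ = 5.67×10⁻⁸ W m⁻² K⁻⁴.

Power absorbed = (1−a)S·πR²; power emitted = 4πR²σT⁴. Equating and cancelling πR²:
T = ((1−a)S / 4σ)^(1/4) = (840 / (4 × 5.67×10⁻⁸))^(1/4) = (3.70×10^9)^(1/4).
T = 247 K.

T ≈ 247 K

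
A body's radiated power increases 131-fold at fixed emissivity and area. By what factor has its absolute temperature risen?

P ∝ T⁴ ⇒ T ∝ P^(1/4), so T scales by (131)^(1/4) = 3.38.

factor ≈ 3.38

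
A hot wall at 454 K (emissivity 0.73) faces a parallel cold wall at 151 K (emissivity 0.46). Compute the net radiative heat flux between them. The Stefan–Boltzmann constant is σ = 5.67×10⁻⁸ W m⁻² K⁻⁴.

q ≈ 935 W/m²

For two large parallel gray plates, q = σ(T₁⁴ − T₂⁴) / (1/ε₁ + 1/ε₂ − 1).
1/ε₁ + 1/ε₂ − 1 = 1/0.73 + 1/0.46 − 1 = 2.544.
T₁⁴ − T₂⁴ = 4.25×10^10 − 5.20×10^8 = 4.20×10^10 K⁴.
q = 5.67×10⁻⁸ × 4.20×10^10 / 2.544 = 935 W/m².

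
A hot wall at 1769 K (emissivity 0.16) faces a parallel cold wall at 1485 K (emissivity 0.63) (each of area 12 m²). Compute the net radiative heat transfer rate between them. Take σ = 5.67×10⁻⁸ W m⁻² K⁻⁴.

For two large parallel gray plates, q = σ(T₁⁴ − T₂⁴) / (1/ε₁ + 1/ε₂ − 1).
1/ε₁ + 1/ε₂ − 1 = 1/0.16 + 1/0.63 − 1 = 6.837.
T₁⁴ − T₂⁴ = 9.79×10^12 − 4.86×10^12 = 4.93×10^12 K⁴.
q = 5.67×10⁻⁸ × 4.93×10^12 / 6.837 = 40900 W/m².
Q = q·A = 40900 × 12 = 4.91×10^5 W.

Q ≈ 4.91×10^5 W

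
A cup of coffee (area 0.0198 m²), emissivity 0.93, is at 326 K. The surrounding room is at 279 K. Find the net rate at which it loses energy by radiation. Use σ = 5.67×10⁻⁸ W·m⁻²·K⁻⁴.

Q ≈ 5.47 W

Q = εσA(T⁴ − T_s⁴). T⁴ − T_s⁴ = (326)⁴ − (279)⁴ = 1.13×10^10 − 6.06×10^9 = 5.24×10^9 K⁴.
Q = 0.93 × 5.67×10⁻⁸ × 0.0198 × 5.24×10^9 = 5.47 W.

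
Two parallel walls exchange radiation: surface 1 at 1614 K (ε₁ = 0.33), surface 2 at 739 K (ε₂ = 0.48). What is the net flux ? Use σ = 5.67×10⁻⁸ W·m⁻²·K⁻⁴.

q ≈ 89400 W/m²

For two large parallel gray plates, q = σ(T₁⁴ − T₂⁴) / (1/ε₁ + 1/ε₂ − 1).
1/ε₁ + 1/ε₂ − 1 = 1/0.33 + 1/0.48 − 1 = 4.114.
T₁⁴ − T₂⁴ = 6.79×10^12 − 2.98×10^11 = 6.49×10^12 K⁴.
q = 5.67×10⁻⁸ × 6.49×10^12 / 4.114 = 89400 W/m².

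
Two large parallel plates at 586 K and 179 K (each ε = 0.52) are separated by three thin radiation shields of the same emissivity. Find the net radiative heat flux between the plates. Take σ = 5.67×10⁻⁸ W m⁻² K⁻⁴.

q ≈ 582 W/m²

Each of the 4 gaps contributes resistance (2/ε − 1) = 2/0.52 − 1 = 2.846; total = 11.38.
q = σ(T₁⁴ − T₂⁴) / 11.38 = 5.67×10⁻⁸ × 1.17×10^11 / 11.38 = 582 W/m².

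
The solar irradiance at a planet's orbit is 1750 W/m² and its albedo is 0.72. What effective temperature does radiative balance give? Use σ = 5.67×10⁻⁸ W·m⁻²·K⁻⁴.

Power absorbed = (1−a)S·πR²; power emitted = 4πR²σT⁴. Equating and cancelling πR²:
T = ((1−a)S / 4σ)^(1/4) = (490 / (4 × 5.67×10⁻⁸))^(1/4) = (2.16×10^9)^(1/4).
T = 216 K.

T ≈ 216 K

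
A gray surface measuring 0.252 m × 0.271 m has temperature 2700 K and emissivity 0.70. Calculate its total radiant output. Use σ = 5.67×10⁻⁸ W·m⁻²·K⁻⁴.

A = 0.252 × 0.271 = 0.0683 m².
P = εσAT⁴ = 0.70 × 5.67×10⁻⁸ × 0.0683 × (2700)⁴ = 0.70 × 5.67×10⁻⁸ × 0.0683 × 5.31×10^13.
P = 1.44×10^5 W.

P ≈ 1.44×10^5 W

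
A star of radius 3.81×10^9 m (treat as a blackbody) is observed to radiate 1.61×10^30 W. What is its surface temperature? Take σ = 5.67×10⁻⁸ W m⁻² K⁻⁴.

T ≈ 19900 K

A = 4πr² = 4π × (3.81×10^9)² = 1.82×10^20 m².
From P = σAT⁴, T = (P / σA)^(1/4) = (1.61×10^30 / (5.67×10⁻⁸ × 1.82×10^20))^(1/4).
T = (1.56×10^17)^(1/4) = 19900 K.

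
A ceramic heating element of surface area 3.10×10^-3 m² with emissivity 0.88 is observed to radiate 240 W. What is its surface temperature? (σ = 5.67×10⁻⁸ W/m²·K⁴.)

From P = εσAT⁴, T = (P / εσA)^(1/4) = (240 / (0.88 × 5.67×10⁻⁸ × 3.10×10^-3))^(1/4).
T = (1.55×10^12)^(1/4) = 1120 K.

T ≈ 1120 K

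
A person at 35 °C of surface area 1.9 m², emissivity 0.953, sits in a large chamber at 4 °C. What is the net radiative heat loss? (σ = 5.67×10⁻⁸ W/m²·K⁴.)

Convert: 35 °C = 308 K; 4 °C = 277 K.
Q = εσA(T⁴ − T_s⁴). T⁴ − T_s⁴ = (308)⁴ − (277)⁴ = 9.00×10^9 − 5.89×10^9 = 3.11×10^9 K⁴.
Q = 0.953 × 5.67×10⁻⁸ × 1.90 × 3.11×10^9 = 319 W.

Q ≈ 319 W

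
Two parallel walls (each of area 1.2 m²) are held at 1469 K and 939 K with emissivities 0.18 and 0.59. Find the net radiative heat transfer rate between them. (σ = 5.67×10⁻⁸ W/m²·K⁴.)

For two large parallel gray plates, q = σ(T₁⁴ − T₂⁴) / (1/ε₁ + 1/ε₂ − 1).
1/ε₁ + 1/ε₂ − 1 = 1/0.18 + 1/0.59 − 1 = 6.250.
T₁⁴ − T₂⁴ = 4.66×10^12 − 7.77×10^11 = 3.88×10^12 K⁴.
q = 5.67×10⁻⁸ × 3.88×10^12 / 6.250 = 35200 W/m².
Q = q·A = 35200 × 1.2 = 42200 W.

Q ≈ 42200 W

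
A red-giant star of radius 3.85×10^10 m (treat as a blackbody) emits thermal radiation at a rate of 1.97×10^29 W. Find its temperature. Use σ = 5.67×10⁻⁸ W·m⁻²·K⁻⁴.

T ≈ 3700 K

A = 4πr² = 4π × (3.85×10^10)² = 1.86×10^22 m².
From P = σAT⁴, T = (P / σA)^(1/4) = (1.97×10^29 / (5.67×10⁻⁸ × 1.86×10^22))^(1/4).
T = (1.87×10^14)^(1/4) = 3700 K.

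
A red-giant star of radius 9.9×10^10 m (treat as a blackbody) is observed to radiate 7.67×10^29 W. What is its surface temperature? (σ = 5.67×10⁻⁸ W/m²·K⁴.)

A = 4πr² = 4π × (9.9×10^10)² = 1.23×10^23 m².
From P = σAT⁴, T = (P / σA)^(1/4) = (7.67×10^29 / (5.67×10⁻⁸ × 1.23×10^23))^(1/4).
T = (1.10×10^14)^(1/4) = 3240 K.

T ≈ 3240 K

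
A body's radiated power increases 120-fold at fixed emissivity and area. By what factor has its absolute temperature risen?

P ∝ T⁴ ⇒ T ∝ P^(1/4), so T scales by (120)^(1/4) = 3.31.

factor ≈ 3.31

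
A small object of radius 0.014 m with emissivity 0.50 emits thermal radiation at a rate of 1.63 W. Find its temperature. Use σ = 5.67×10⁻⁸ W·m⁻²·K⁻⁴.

A = 4πr² = 4π × (0.014)² = 2.46×10^-3 m².
From P = εσAT⁴, T = (P / εσA)^(1/4) = (1.63 / (0.50 × 5.67×10⁻⁸ × 2.46×10^-3))^(1/4).
T = (2.33×10^10)^(1/4) = 391 K.

T ≈ 391 K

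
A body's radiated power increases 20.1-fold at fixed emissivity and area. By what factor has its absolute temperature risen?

P ∝ T⁴ ⇒ T ∝ P^(1/4), so T scales by (20.1)^(1/4) = 2.12.

factor ≈ 2.12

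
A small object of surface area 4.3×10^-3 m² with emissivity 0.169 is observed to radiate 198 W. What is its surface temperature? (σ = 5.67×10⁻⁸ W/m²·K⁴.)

T ≈ 1480 K

From P = εσAT⁴, T = (P / εσA)^(1/4) = (198 / (0.169 × 5.67×10⁻⁸ × 4.30×10^-3))^(1/4).
T = (4.81×10^12)^(1/4) = 1480 K.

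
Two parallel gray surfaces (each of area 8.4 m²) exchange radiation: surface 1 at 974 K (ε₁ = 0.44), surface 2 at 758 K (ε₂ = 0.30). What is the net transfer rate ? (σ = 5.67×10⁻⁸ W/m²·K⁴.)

For two large parallel gray plates, q = σ(T₁⁴ − T₂⁴) / (1/ε₁ + 1/ε₂ − 1).
1/ε₁ + 1/ε₂ − 1 = 1/0.44 + 1/0.30 − 1 = 4.606.
T₁⁴ − T₂⁴ = 9.00×10^11 − 3.30×10^11 = 5.70×10^11 K⁴.
q = 5.67×10⁻⁸ × 5.70×10^11 / 4.606 = 7010 W/m².
Q = q·A = 7010 × 8.4 = 58900 W.

Q ≈ 58900 W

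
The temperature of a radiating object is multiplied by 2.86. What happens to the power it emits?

factor ≈ 66.9

P ∝ T⁴, so the power scales as (2.86)⁴ = 66.9.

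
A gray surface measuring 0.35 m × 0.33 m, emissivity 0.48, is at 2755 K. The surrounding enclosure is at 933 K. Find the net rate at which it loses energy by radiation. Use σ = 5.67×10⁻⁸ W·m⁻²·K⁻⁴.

A = 0.35 × 0.33 = 0.115 m².
Q = εσA(T⁴ − T_s⁴). T⁴ − T_s⁴ = (2755)⁴ − (933)⁴ = 5.76×10^13 − 7.58×10^11 = 5.69×10^13 K⁴.
Q = 0.48 × 5.67×10⁻⁸ × 0.115 × 5.69×10^13 = 1.79×10^5 W.

Q ≈ 1.79×10^5 W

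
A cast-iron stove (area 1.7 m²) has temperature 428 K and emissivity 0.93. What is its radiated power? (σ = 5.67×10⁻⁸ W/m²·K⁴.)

P ≈ 3010 W

P = εσAT⁴ = 0.93 × 5.67×10⁻⁸ × 1.70 × (428)⁴ = 0.93 × 5.67×10⁻⁸ × 1.70 × 3.36×10^10.
P = 3010 W.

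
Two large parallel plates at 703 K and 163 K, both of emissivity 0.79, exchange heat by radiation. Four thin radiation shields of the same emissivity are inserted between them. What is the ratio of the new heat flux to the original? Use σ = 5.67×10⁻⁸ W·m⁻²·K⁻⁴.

ratio ≈ 0.200

With N identical shields there are N+1 = 5 gaps in series, each with the same radiative resistance, so the flux falls to 1/(N+1) of its unshielded value.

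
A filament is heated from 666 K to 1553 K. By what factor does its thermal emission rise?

ratio ≈ 29.6

P ∝ T⁴, so the ratio is (1553/666)⁴ = (2.332)⁴ = 29.6.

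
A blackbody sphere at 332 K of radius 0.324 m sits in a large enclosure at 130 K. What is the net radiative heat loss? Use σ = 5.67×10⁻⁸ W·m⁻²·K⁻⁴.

A = 4πr² = 4π × (0.324)² = 1.32 m².
Q = σA(T⁴ − T_s⁴). T⁴ − T_s⁴ = (332)⁴ − (130)⁴ = 1.21×10^10 − 2.86×10^8 = 1.19×10^10 K⁴.
Q = 5.67×10⁻⁸ × 1.32 × 1.19×10^10 = 887 W.

Q ≈ 887 W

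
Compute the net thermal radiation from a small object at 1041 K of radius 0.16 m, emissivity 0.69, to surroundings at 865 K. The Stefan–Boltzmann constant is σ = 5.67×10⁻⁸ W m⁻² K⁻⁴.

Q ≈ 7730 W

A = 4πr² = 4π × (0.16)² = 0.322 m².
Q = εσA(T⁴ − T_s⁴). T⁴ − T_s⁴ = (1041)⁴ − (865)⁴ = 1.17×10^12 − 5.60×10^11 = 6.15×10^11 K⁴.
Q = 0.69 × 5.67×10⁻⁸ × 0.322 × 6.15×10^11 = 7730 W.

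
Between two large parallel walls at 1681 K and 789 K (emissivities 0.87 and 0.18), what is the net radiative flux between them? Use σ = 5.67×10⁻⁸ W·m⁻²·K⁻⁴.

For two large parallel gray plates, q = σ(T₁⁴ − T₂⁴) / (1/ε₁ + 1/ε₂ − 1).
1/ε₁ + 1/ε₂ − 1 = 1/0.87 + 1/0.18 − 1 = 5.705.
T₁⁴ − T₂⁴ = 7.98×10^12 − 3.88×10^11 = 7.60×10^12 K⁴.
q = 5.67×10⁻⁸ × 7.60×10^12 / 5.705 = 75500 W/m².

q ≈ 75500 W/m²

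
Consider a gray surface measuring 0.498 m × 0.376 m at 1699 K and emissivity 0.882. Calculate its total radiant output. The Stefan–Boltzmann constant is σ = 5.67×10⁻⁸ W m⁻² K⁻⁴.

A = 0.498 × 0.376 = 0.187 m².
Stefan–Boltzmann: P = εσAT⁴ = 0.882 × 5.67×10⁻⁸ × 0.187 × (1699)⁴ = 0.882 × 5.67×10⁻⁸ × 0.187 × 8.33×10^12.
P = 78000 W.

P ≈ 78000 W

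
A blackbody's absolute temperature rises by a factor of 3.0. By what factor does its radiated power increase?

factor ≈ 81.0

P ∝ T⁴, so the power scales as (3.0)⁴ = 81.0.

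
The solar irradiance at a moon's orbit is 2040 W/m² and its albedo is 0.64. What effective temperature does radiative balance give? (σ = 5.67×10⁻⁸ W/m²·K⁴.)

Power absorbed = (1−a)S·πR²; power emitted = 4πR²σT⁴. Equating and cancelling πR²:
T = ((1−a)S / 4σ)^(1/4) = (734 / (4 × 5.67×10⁻⁸))^(1/4) = (3.24×10^9)^(1/4).
T = 239 K.

T ≈ 239 K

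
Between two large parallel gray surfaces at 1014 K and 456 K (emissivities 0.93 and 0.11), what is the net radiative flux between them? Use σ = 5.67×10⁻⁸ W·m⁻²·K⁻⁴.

q ≈ 6270 W/m²

For two large parallel gray plates, q = σ(T₁⁴ − T₂⁴) / (1/ε₁ + 1/ε₂ − 1).
1/ε₁ + 1/ε₂ − 1 = 1/0.93 + 1/0.11 − 1 = 9.166.
T₁⁴ − T₂⁴ = 1.06×10^12 − 4.32×10^10 = 1.01×10^12 K⁴.
q = 5.67×10⁻⁸ × 1.01×10^12 / 9.166 = 6270 W/m².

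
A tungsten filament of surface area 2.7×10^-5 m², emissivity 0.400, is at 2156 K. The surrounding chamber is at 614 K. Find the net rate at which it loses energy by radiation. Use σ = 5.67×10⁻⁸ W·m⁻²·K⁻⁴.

Q ≈ 13.1 W

Q = εσA(T⁴ − T_s⁴). T⁴ − T_s⁴ = (2156)⁴ − (614)⁴ = 2.16×10^13 − 1.42×10^11 = 2.15×10^13 K⁴.
Q = 0.400 × 5.67×10⁻⁸ × 2.70×10^-5 × 2.15×10^13 = 13.1 W.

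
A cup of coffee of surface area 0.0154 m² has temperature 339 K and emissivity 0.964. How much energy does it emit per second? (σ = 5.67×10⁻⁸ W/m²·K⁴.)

P ≈ 11.1 W

P = εσAT⁴ = 0.964 × 5.67×10⁻⁸ × 0.0154 × (339)⁴ = 0.964 × 5.67×10⁻⁸ × 0.0154 × 1.32×10^10.
P = 11.1 W.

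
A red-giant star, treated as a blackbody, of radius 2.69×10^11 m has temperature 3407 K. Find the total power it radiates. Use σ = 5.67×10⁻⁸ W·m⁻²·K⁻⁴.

A = 4πr² = 4π × (2.69×10^11)² = 9.09×10^23 m².
P = σAT⁴ = 5.67×10⁻⁸ × 9.09×10^23 × (3407)⁴ = 5.67×10⁻⁸ × 9.09×10^23 × 1.35×10^14.
P = 6.95×10^30 W.

P ≈ 6.95×10^30 W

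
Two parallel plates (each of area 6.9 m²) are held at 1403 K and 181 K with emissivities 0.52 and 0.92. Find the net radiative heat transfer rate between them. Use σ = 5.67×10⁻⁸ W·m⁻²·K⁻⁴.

Q ≈ 7.54×10^5 W

For two large parallel gray plates, q = σ(T₁⁴ − T₂⁴) / (1/ε₁ + 1/ε₂ − 1).
1/ε₁ + 1/ε₂ − 1 = 1/0.52 + 1/0.92 − 1 = 2.010.
T₁⁴ − T₂⁴ = 3.87×10^12 − 1.07×10^9 = 3.87×10^12 K⁴.
q = 5.67×10⁻⁸ × 3.87×10^12 / 2.010 = 1.09×10^5 W/m².
Q = q·A = 1.09×10^5 × 6.9 = 7.54×10^5 W.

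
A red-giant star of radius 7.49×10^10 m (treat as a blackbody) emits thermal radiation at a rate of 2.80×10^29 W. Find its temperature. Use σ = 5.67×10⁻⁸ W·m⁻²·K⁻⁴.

A = 4πr² = 4π × (7.49×10^10)² = 7.05×10^22 m².
From P = σAT⁴, T = (P / σA)^(1/4) = (2.80×10^29 / (5.67×10⁻⁸ × 7.05×10^22))^(1/4).
T = (7.00×10^13)^(1/4) = 2890 K.

T ≈ 2890 K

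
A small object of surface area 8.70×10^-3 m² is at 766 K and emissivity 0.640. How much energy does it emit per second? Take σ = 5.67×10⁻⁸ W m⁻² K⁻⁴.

P ≈ 109 W

Stefan–Boltzmann: P = εσAT⁴ = 0.640 × 5.67×10⁻⁸ × 8.70×10^-3 × (766)⁴ = 0.640 × 5.67×10⁻⁸ × 8.70×10^-3 × 3.44×10^11.
P = 109 W.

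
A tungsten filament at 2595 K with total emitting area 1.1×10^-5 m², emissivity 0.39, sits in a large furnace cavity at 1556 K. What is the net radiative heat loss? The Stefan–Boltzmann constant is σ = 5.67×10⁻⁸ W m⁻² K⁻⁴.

Q ≈ 9.60 W

Q = εσA(T⁴ − T_s⁴). T⁴ − T_s⁴ = (2595)⁴ − (1556)⁴ = 4.53×10^13 − 5.86×10^12 = 3.95×10^13 K⁴.
Q = 0.39 × 5.67×10⁻⁸ × 1.10×10^-5 × 3.95×10^13 = 9.60 W.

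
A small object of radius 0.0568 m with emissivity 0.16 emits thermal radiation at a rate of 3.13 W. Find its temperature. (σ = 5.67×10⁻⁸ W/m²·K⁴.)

T ≈ 304 K

A = 4πr² = 4π × (0.0568)² = 0.0405 m².
From P = εσAT⁴, T = (P / εσA)^(1/4) = (3.13 / (0.16 × 5.67×10⁻⁸ × 0.0405))^(1/4).
T = (8.51×10^9)^(1/4) = 304 K.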